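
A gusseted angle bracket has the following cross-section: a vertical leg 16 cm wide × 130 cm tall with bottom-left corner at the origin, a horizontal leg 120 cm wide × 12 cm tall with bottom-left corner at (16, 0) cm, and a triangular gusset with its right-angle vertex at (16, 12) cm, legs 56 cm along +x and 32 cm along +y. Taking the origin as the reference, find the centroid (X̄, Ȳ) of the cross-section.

X̄ = 35.58 cm, Ȳ = 37.17 cm

vertical leg: A = 16 × 130 = 2080.00, centroid at (8.00, 65.00).
horizontal leg: A = 120 × 12 = 1440.00, centroid at (76.00, 6.00).
gusset: A = ½·56·32 = 896.00, centroid at (34.67, 22.67).
ΣA = 4416.00 cm², ΣAX̄ = 157141.33 cm³, ΣAȲ = 164149.33 cm³.
X̄ = 157141.33/4416.00 = 35.58 cm; Ȳ = 164149.33/4416.00 = 37.17 cm.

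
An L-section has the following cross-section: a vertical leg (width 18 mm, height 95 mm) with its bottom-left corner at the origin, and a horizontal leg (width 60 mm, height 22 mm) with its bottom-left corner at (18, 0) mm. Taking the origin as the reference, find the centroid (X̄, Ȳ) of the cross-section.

X̄ = 25.99 mm, Ȳ = 31.60 mm

vertical leg: A = 18 × 95 = 1710.00, centroid at (9.00, 47.50).
horizontal leg: A = 60 × 22 = 1320.00, centroid at (48.00, 11.00).
ΣA = 3030.00 mm², ΣAX̄ = 78750.00 mm³, ΣAȲ = 95745.00 mm³.
X̄ = 78750.00/3030.00 = 25.99 mm; Ȳ = 95745.00/3030.00 = 31.60 mm.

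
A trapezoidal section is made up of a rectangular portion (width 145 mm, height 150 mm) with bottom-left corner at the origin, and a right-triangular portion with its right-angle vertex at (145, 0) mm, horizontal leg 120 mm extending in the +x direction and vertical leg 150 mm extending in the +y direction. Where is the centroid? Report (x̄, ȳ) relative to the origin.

x̄ = 105.43 mm, ȳ = 67.68 mm

Part | A | x̄ᵢ | ȳᵢ | A·x̄ᵢ | A·ȳᵢ
rectangular portion | 21750.00 | 72.50 | 75.00 | 1576875.00 | 1631250.00
triangular portion | 9000.00 | 185.00 | 50.00 | 1665000.00 | 450000.00
Σ | 30750.00 |  |  | 3241875.00 | 2081250.00
x̄ = 3241875.00 / 30750.00 = 105.43 mm
ȳ = 2081250.00 / 30750.00 = 67.68 mm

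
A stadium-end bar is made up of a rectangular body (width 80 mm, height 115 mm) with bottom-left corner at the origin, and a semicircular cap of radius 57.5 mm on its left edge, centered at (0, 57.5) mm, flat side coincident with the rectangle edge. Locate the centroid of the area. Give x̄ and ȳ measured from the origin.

x̄ = 16.76 mm, ȳ = 57.50 mm

rectangular body: A = 80 × 115 = 9200.00, centroid at (40.00, 57.50).
semicircular end: A = ½π·57.5² = 5193.45, centroid at (-24.40, 57.50).
ΣA = 14393.45 mm²
ΣAx̄ = (9200.00)(40.00) + (5193.45)(-24.40) = 241260.42 mm³
ΣAȳ = (9200.00)(57.50) + (5193.45)(57.50) = 827623.11 mm³
x̄ = 241260.42 / 14393.45 = 16.76 mm
ȳ = 827623.11 / 14393.45 = 57.50 mm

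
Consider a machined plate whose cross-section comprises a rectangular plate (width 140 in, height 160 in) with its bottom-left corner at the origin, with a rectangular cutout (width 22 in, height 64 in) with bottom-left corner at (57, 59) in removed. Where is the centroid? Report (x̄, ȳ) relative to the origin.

Part | A | x̄ᵢ | ȳᵢ | A·x̄ᵢ | A·ȳᵢ
plate | 22400.00 | 70.00 | 80.00 | 1568000.00 | 1792000.00
hole | -1408.00 | 68.00 | 91.00 | -95744.00 | -128128.00
Σ | 20992.00 |  |  | 1472256.00 | 1663872.00
x̄ = 1472256.00 / 20992.00 = 70.13 in
ȳ = 1663872.00 / 20992.00 = 79.26 in

x̄ = 70.13 in, ȳ = 79.26 in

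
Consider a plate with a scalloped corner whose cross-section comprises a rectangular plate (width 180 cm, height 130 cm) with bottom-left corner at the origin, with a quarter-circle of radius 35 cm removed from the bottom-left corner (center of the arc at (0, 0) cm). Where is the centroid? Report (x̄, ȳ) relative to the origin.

x̄ = 93.22 cm, ȳ = 67.15 cm

plate: A = 180 × 130 = 23400.00, centroid at (90.00, 65.00).
removed quarter-circle: A = −¼π·35² = -962.11, centroid at (14.85, 14.85).
ΣA = 22437.89 cm², ΣAx̄ = 2091708.33 cm³, ΣAȳ = 1506708.33 cm³.
x̄ = 2091708.33/22437.89 = 93.22 cm; ȳ = 1506708.33/22437.89 = 67.15 cm.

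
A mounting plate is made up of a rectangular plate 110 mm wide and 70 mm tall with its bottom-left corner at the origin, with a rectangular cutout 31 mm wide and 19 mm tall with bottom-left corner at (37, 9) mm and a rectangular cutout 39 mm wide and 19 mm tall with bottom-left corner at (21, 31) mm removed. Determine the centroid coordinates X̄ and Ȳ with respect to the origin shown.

plate: A = 110 × 70 = 7700.00, centroid at (55.00, 35.00).
hole 1: A = −(31 × 19) = -589.00, centroid at (52.50, 18.50).
hole 2: A = −(39 × 19) = -741.00, centroid at (40.50, 40.50).
ΣA = 6370.00 mm²
ΣAX̄ = (7700.00)(55.00) + (-589.00)(52.50) + (-741.00)(40.50) = 362567.00 mm³
ΣAȲ = (7700.00)(35.00) + (-589.00)(18.50) + (-741.00)(40.50) = 228593.00 mm³
X̄ = 362567.00 / 6370.00 = 56.92 mm
Ȳ = 228593.00 / 6370.00 = 35.89 mm

X̄ = 56.92 mm, Ȳ = 35.89 mm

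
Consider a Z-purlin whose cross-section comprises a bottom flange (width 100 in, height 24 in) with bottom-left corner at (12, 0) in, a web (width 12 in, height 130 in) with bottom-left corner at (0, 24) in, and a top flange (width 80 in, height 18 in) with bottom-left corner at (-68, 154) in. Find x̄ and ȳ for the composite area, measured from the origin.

bottom flange: A = 100 × 24 = 2400.00, centroid at (62.00, 12.00).
web: A = 12 × 130 = 1560.00, centroid at (6.00, 89.00).
top flange: A = 80 × 18 = 1440.00, centroid at (-28.00, 163.00).
ΣA = 5400.00 in²
ΣAx̄ = (2400.00)(62.00) + (1560.00)(6.00) + (1440.00)(-28.00) = 117840.00 in³
ΣAȳ = (2400.00)(12.00) + (1560.00)(89.00) + (1440.00)(163.00) = 402360.00 in³
x̄ = 117840.00 / 5400.00 = 21.82 in
ȳ = 402360.00 / 5400.00 = 74.51 in

x̄ = 21.82 in, ȳ = 74.51 in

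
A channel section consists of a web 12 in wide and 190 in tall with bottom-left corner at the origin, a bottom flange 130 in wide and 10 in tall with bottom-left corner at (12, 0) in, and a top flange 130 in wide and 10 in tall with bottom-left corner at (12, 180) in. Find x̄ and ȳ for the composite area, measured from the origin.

web: A = 12 × 190 = 2280.00, centroid at (6.00, 95.00).
bottom flange: A = 130 × 10 = 1300.00, centroid at (77.00, 5.00).
top flange: A = 130 × 10 = 1300.00, centroid at (77.00, 185.00).
ΣA = 4880.00 in²
ΣAx̄ = (2280.00)(6.00) + (1300.00)(77.00) + (1300.00)(77.00) = 213880.00 in³
ΣAȳ = (2280.00)(95.00) + (1300.00)(5.00) + (1300.00)(185.00) = 463600.00 in³
x̄ = 213880.00 / 4880.00 = 43.83 in
ȳ = 463600.00 / 4880.00 = 95.00 in

x̄ = 43.83 in, ȳ = 95.00 in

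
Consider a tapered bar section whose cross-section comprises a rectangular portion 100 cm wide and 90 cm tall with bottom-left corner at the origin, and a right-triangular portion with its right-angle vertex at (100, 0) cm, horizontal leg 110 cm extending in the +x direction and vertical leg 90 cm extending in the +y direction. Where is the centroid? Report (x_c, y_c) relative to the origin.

x_c = 80.75 cm, y_c = 39.68 cm

rectangular portion: A = 100 × 90 = 9000.00, centroid at (50.00, 45.00).
triangular portion: A = ½·110·90 = 4950.00, centroid at (136.67, 30.00).
ΣA = 13950.00 cm², ΣAx_c = 1126500.00 cm³, ΣAy_c = 553500.00 cm³.
x_c = 1126500.00/13950.00 = 80.75 cm; y_c = 553500.00/13950.00 = 39.68 cm.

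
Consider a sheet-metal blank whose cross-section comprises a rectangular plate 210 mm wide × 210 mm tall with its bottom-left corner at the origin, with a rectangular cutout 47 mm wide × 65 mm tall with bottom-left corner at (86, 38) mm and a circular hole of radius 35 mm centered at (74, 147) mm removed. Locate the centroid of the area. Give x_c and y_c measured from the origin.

plate: A = 210 × 210 = 44100.00, centroid at (105.00, 105.00).
hole 1: A = −(47 × 65) = -3055.00, centroid at (109.50, 70.50).
hole 2: A = −π·35² = -3848.45, centroid at (74.00, 147.00).
ΣA = 37196.55 mm²
ΣAx_c = (44100.00)(105.00) + (-3055.00)(109.50) + (-3848.45)(74.00) = 4011192.13 mm³
ΣAy_c = (44100.00)(105.00) + (-3055.00)(70.50) + (-3848.45)(147.00) = 3849400.20 mm³
x_c = 4011192.13 / 37196.55 = 107.84 mm
y_c = 3849400.20 / 37196.55 = 103.49 mm

x_c = 107.84 mm, y_c = 103.49 mm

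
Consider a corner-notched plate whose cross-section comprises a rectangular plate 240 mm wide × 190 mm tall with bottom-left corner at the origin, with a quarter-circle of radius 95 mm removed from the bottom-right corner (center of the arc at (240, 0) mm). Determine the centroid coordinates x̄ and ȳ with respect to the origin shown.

x̄ = 105.33 mm, ȳ = 105.06 mm

plate: A = 240 × 190 = 45600.00, centroid at (120.00, 95.00).
removed quarter-circle: A = −¼π·95² = -7088.22, centroid at (199.68, 40.32).
ΣA = 38511.78 mm², ΣAx̄ = 4056619.24 mm³, ΣAȳ = 4046208.33 mm³.
x̄ = 4056619.24/38511.78 = 105.33 mm; ȳ = 4046208.33/38511.78 = 105.06 mm.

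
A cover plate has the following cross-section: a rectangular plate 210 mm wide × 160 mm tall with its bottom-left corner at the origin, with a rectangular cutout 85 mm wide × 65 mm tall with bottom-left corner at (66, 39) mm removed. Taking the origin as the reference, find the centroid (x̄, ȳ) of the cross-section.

x̄ = 104.31 mm, ȳ = 81.67 mm

plate: A = 210 × 160 = 33600.00, centroid at (105.00, 80.00).
hole: A = −(85 × 65) = -5525.00, centroid at (108.50, 71.50).
ΣA = 28075.00 mm²
ΣAx̄ = (33600.00)(105.00) + (-5525.00)(108.50) = 2928537.50 mm³
ΣAȳ = (33600.00)(80.00) + (-5525.00)(71.50) = 2292962.50 mm³
x̄ = 2928537.50 / 28075.00 = 104.31 mm
ȳ = 2292962.50 / 28075.00 = 81.67 mm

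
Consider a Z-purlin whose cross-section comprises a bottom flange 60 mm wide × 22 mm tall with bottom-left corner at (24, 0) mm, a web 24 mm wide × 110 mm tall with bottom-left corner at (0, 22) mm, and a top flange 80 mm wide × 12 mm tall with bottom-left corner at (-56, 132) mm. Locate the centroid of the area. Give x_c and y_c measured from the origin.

x_c = 17.80 mm, y_c = 71.20 mm

Part | A | x̄ᵢ | ȳᵢ | A·x̄ᵢ | A·ȳᵢ
bottom flange | 1320.00 | 54.00 | 11.00 | 71280.00 | 14520.00
web | 2640.00 | 12.00 | 77.00 | 31680.00 | 203280.00
top flange | 960.00 | -16.00 | 138.00 | -15360.00 | 132480.00
Σ | 4920.00 |  |  | 87600.00 | 350280.00
x_c = 87600.00 / 4920.00 = 17.80 mm
y_c = 350280.00 / 4920.00 = 71.20 mm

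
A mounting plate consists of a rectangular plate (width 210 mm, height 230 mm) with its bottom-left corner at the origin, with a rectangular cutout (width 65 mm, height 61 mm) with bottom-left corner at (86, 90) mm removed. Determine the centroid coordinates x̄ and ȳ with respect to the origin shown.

x̄ = 103.79 mm, ȳ = 114.51 mm

Part | A | x̄ᵢ | ȳᵢ | A·x̄ᵢ | A·ȳᵢ
plate | 48300.00 | 105.00 | 115.00 | 5071500.00 | 5554500.00
hole | -3965.00 | 118.50 | 120.50 | -469852.50 | -477782.50
Σ | 44335.00 |  |  | 4601647.50 | 5076717.50
x̄ = 4601647.50 / 44335.00 = 103.79 mm
ȳ = 5076717.50 / 44335.00 = 114.51 mm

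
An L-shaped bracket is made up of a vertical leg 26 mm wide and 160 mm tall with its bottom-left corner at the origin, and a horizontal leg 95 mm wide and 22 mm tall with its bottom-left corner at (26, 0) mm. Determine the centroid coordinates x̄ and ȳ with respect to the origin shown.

x̄ = 33.23 mm, ȳ = 56.93 mm

Part | A | x̄ᵢ | ȳᵢ | A·x̄ᵢ | A·ȳᵢ
vertical leg | 4160.00 | 13.00 | 80.00 | 54080.00 | 332800.00
horizontal leg | 2090.00 | 73.50 | 11.00 | 153615.00 | 22990.00
Σ | 6250.00 |  |  | 207695.00 | 355790.00
x̄ = 207695.00 / 6250.00 = 33.23 mm
ȳ = 355790.00 / 6250.00 = 56.93 mm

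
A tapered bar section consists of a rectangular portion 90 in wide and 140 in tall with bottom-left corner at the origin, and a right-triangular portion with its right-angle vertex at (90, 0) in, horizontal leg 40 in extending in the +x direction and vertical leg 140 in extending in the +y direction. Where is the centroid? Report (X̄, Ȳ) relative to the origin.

X̄ = 55.61 in, Ȳ = 65.76 in

Part | A | x̄ᵢ | ȳᵢ | A·x̄ᵢ | A·ȳᵢ
rectangular portion | 12600.00 | 45.00 | 70.00 | 567000.00 | 882000.00
triangular portion | 2800.00 | 103.33 | 46.67 | 289333.33 | 130666.67
Σ | 15400.00 |  |  | 856333.33 | 1012666.67
X̄ = 856333.33 / 15400.00 = 55.61 in
Ȳ = 1012666.67 / 15400.00 = 65.76 in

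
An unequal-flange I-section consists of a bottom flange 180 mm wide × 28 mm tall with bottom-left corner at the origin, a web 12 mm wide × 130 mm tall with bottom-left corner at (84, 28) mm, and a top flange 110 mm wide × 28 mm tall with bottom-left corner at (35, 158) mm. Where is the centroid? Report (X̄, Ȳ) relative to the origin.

X̄ = 90.00 mm, Ȳ = 77.00 mm

bottom flange: A = 180 × 28 = 5040.00, centroid at (90.00, 14.00).
web: A = 12 × 130 = 1560.00, centroid at (90.00, 93.00).
top flange: A = 110 × 28 = 3080.00, centroid at (90.00, 172.00).
ΣA = 9680.00 mm²
ΣAX̄ = (5040.00)(90.00) + (1560.00)(90.00) + (3080.00)(90.00) = 871200.00 mm³
ΣAȲ = (5040.00)(14.00) + (1560.00)(93.00) + (3080.00)(172.00) = 745400.00 mm³
X̄ = 871200.00 / 9680.00 = 90.00 mm
Ȳ = 745400.00 / 9680.00 = 77.00 mm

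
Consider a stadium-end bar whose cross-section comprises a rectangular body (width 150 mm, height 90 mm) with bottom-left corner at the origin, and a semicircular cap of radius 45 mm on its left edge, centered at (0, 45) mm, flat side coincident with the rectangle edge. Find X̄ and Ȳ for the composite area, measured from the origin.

Part | A | x̄ᵢ | ȳᵢ | A·x̄ᵢ | A·ȳᵢ
rectangular body | 13500.00 | 75.00 | 45.00 | 1012500.00 | 607500.00
semicircular end | 3180.86 | -19.10 | 45.00 | -60750.00 | 143138.82
Σ | 16680.86 |  |  | 951750.00 | 750638.82
X̄ = 951750.00 / 16680.86 = 57.06 mm
Ȳ = 750638.82 / 16680.86 = 45.00 mm

X̄ = 57.06 mm, Ȳ = 45.00 mm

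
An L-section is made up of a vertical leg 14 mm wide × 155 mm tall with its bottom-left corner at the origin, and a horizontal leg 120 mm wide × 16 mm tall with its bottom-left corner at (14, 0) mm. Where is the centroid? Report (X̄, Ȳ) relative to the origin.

X̄ = 38.45 mm, Ȳ = 44.87 mm

Part | A | x̄ᵢ | ȳᵢ | A·x̄ᵢ | A·ȳᵢ
vertical leg | 2170.00 | 7.00 | 77.50 | 15190.00 | 168175.00
horizontal leg | 1920.00 | 74.00 | 8.00 | 142080.00 | 15360.00
Σ | 4090.00 |  |  | 157270.00 | 183535.00
X̄ = 157270.00 / 4090.00 = 38.45 mm
Ȳ = 183535.00 / 4090.00 = 44.87 mm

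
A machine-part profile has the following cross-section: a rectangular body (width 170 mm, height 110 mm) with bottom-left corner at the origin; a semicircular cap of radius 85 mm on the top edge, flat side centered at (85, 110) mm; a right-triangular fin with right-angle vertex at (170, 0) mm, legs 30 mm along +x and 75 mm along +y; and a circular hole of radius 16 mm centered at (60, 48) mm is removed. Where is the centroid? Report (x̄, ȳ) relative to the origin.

x̄ = 89.18 mm, ȳ = 88.11 mm

Part | A | x̄ᵢ | ȳᵢ | A·x̄ᵢ | A·ȳᵢ
rectangular body | 18700.00 | 85.00 | 55.00 | 1589500.00 | 1028500.00
semicircular top | 11349.00 | 85.00 | 146.08 | 964665.29 | 1657807.05
triangular fin | 1125.00 | 180.00 | 25.00 | 202500.00 | 28125.00
hole | -804.25 | 60.00 | 48.00 | -48254.86 | -38603.89
Σ | 30369.76 |  |  | 2708410.43 | 2675828.16
x̄ = 2708410.43 / 30369.76 = 89.18 mm
ȳ = 2675828.16 / 30369.76 = 88.11 mm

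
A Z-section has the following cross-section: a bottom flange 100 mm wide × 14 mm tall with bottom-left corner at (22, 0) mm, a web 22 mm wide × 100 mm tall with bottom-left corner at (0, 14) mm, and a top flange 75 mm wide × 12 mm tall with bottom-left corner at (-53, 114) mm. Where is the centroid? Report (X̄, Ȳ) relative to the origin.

X̄ = 24.68 mm, Ȳ = 57.47 mm

bottom flange: A = 100 × 14 = 1400.00, centroid at (72.00, 7.00).
web: A = 22 × 100 = 2200.00, centroid at (11.00, 64.00).
top flange: A = 75 × 12 = 900.00, centroid at (-15.50, 120.00).
ΣA = 4500.00 mm²
ΣAX̄ = (1400.00)(72.00) + (2200.00)(11.00) + (900.00)(-15.50) = 111050.00 mm³
ΣAȲ = (1400.00)(7.00) + (2200.00)(64.00) + (900.00)(120.00) = 258600.00 mm³
X̄ = 111050.00 / 4500.00 = 24.68 mm
Ȳ = 258600.00 / 4500.00 = 57.47 mm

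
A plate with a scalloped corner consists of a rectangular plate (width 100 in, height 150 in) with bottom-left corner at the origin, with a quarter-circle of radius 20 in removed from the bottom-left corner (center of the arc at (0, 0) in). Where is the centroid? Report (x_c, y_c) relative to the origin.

x_c = 50.89 in, y_c = 76.42 in

plate: A = 100 × 150 = 15000.00, centroid at (50.00, 75.00).
removed quarter-circle: A = −¼π·20² = -314.16, centroid at (8.49, 8.49).
ΣA = 14685.84 in², ΣAx_c = 747333.33 in³, ΣAy_c = 1122333.33 in³.
x_c = 747333.33/14685.84 = 50.89 in; y_c = 1122333.33/14685.84 = 76.42 in.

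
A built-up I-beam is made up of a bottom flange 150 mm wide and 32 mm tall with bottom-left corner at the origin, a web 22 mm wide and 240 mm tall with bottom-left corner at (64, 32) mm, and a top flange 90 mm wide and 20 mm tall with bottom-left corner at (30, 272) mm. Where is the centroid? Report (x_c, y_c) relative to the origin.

Part | A | x̄ᵢ | ȳᵢ | A·x̄ᵢ | A·ȳᵢ
bottom flange | 4800.00 | 75.00 | 16.00 | 360000.00 | 76800.00
web | 5280.00 | 75.00 | 152.00 | 396000.00 | 802560.00
top flange | 1800.00 | 75.00 | 282.00 | 135000.00 | 507600.00
Σ | 11880.00 |  |  | 891000.00 | 1386960.00
x_c = 891000.00 / 11880.00 = 75.00 mm
y_c = 1386960.00 / 11880.00 = 116.75 mm

x_c = 75.00 mm, y_c = 116.75 mm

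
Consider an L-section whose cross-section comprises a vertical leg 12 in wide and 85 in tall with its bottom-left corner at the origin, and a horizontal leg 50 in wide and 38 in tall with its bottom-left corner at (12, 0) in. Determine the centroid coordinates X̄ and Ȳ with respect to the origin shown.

X̄ = 26.17 in, Ȳ = 27.21 in

Part | A | x̄ᵢ | ȳᵢ | A·x̄ᵢ | A·ȳᵢ
vertical leg | 1020.00 | 6.00 | 42.50 | 6120.00 | 43350.00
horizontal leg | 1900.00 | 37.00 | 19.00 | 70300.00 | 36100.00
Σ | 2920.00 |  |  | 76420.00 | 79450.00
X̄ = 76420.00 / 2920.00 = 26.17 in
Ȳ = 79450.00 / 2920.00 = 27.21 in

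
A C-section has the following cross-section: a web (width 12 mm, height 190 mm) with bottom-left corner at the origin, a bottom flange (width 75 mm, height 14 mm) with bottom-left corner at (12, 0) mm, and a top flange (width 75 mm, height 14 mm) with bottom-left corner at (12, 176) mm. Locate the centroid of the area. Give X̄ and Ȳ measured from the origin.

X̄ = 26.86 mm, Ȳ = 95.00 mm

web: A = 12 × 190 = 2280.00, centroid at (6.00, 95.00).
bottom flange: A = 75 × 14 = 1050.00, centroid at (49.50, 7.00).
top flange: A = 75 × 14 = 1050.00, centroid at (49.50, 183.00).
ΣA = 4380.00 mm²
ΣAX̄ = (2280.00)(6.00) + (1050.00)(49.50) + (1050.00)(49.50) = 117630.00 mm³
ΣAȲ = (2280.00)(95.00) + (1050.00)(7.00) + (1050.00)(183.00) = 416100.00 mm³
X̄ = 117630.00 / 4380.00 = 26.86 mm
Ȳ = 416100.00 / 4380.00 = 95.00 mm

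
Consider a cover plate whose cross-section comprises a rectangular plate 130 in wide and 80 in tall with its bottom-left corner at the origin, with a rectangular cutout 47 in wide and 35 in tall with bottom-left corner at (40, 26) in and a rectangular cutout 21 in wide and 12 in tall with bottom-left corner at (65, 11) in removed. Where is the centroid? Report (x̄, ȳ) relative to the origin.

plate: A = 130 × 80 = 10400.00, centroid at (65.00, 40.00).
hole 1: A = −(47 × 35) = -1645.00, centroid at (63.50, 43.50).
hole 2: A = −(21 × 12) = -252.00, centroid at (75.50, 17.00).
ΣA = 8503.00 in²
ΣAx̄ = (10400.00)(65.00) + (-1645.00)(63.50) + (-252.00)(75.50) = 552516.50 in³
ΣAȳ = (10400.00)(40.00) + (-1645.00)(43.50) + (-252.00)(17.00) = 340158.50 in³
x̄ = 552516.50 / 8503.00 = 64.98 in
ȳ = 340158.50 / 8503.00 = 40.00 in

x̄ = 64.98 in, ȳ = 40.00 in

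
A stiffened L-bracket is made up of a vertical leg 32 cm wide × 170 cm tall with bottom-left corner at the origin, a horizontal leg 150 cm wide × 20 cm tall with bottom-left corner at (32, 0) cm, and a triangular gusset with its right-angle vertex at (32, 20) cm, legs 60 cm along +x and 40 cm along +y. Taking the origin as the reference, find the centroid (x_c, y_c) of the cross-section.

vertical leg: A = 32 × 170 = 5440.00, centroid at (16.00, 85.00).
horizontal leg: A = 150 × 20 = 3000.00, centroid at (107.00, 10.00).
gusset: A = ½·60·40 = 1200.00, centroid at (52.00, 33.33).
ΣA = 9640.00 cm², ΣAx_c = 470440.00 cm³, ΣAy_c = 532400.00 cm³.
x_c = 470440.00/9640.00 = 48.80 cm; y_c = 532400.00/9640.00 = 55.23 cm.

x_c = 48.80 cm, y_c = 55.23 cm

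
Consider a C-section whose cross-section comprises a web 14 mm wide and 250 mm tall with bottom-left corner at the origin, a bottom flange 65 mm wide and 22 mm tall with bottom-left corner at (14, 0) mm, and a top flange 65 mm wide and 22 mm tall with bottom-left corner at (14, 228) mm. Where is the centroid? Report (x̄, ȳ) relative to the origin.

x̄ = 24.76 mm, ȳ = 125.00 mm

web: A = 14 × 250 = 3500.00, centroid at (7.00, 125.00).
bottom flange: A = 65 × 22 = 1430.00, centroid at (46.50, 11.00).
top flange: A = 65 × 22 = 1430.00, centroid at (46.50, 239.00).
ΣA = 6360.00 mm², ΣAx̄ = 157490.00 mm³, ΣAȳ = 795000.00 mm³.
x̄ = 157490.00/6360.00 = 24.76 mm; ȳ = 795000.00/6360.00 = 125.00 mm.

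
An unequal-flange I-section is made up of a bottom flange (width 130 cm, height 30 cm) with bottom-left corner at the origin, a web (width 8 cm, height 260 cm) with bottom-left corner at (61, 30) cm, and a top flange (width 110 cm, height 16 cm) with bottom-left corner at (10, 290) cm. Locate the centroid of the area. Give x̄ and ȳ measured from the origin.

bottom flange: A = 130 × 30 = 3900.00, centroid at (65.00, 15.00).
web: A = 8 × 260 = 2080.00, centroid at (65.00, 160.00).
top flange: A = 110 × 16 = 1760.00, centroid at (65.00, 298.00).
ΣA = 7740.00 cm², ΣAx̄ = 503100.00 cm³, ΣAȳ = 915780.00 cm³.
x̄ = 503100.00/7740.00 = 65.00 cm; ȳ = 915780.00/7740.00 = 118.32 cm.

x̄ = 65.00 cm, ȳ = 118.32 cm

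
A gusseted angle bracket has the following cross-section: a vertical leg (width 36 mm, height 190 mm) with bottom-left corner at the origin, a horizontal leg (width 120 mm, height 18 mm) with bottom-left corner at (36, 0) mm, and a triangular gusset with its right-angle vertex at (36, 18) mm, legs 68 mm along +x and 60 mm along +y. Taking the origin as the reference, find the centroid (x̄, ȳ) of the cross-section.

vertical leg: A = 36 × 190 = 6840.00, centroid at (18.00, 95.00).
horizontal leg: A = 120 × 18 = 2160.00, centroid at (96.00, 9.00).
gusset: A = ½·68·60 = 2040.00, centroid at (58.67, 38.00).
ΣA = 11040.00 mm², ΣAx̄ = 450160.00 mm³, ΣAȳ = 746760.00 mm³.
x̄ = 450160.00/11040.00 = 40.78 mm; ȳ = 746760.00/11040.00 = 67.64 mm.

x̄ = 40.78 mm, ȳ = 67.64 mm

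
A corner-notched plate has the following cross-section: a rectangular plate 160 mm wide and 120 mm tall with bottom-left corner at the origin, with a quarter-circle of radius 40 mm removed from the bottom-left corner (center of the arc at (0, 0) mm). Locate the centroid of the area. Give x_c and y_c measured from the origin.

x_c = 84.41 mm, y_c = 63.01 mm

Part | A | x̄ᵢ | ȳᵢ | A·x̄ᵢ | A·ȳᵢ
plate | 19200.00 | 80.00 | 60.00 | 1536000.00 | 1152000.00
removed quarter-circle | -1256.64 | 16.98 | 16.98 | -21333.33 | -21333.33
Σ | 17943.36 |  |  | 1514666.67 | 1130666.67
x_c = 1514666.67 / 17943.36 = 84.41 mm
y_c = 1130666.67 / 17943.36 = 63.01 mm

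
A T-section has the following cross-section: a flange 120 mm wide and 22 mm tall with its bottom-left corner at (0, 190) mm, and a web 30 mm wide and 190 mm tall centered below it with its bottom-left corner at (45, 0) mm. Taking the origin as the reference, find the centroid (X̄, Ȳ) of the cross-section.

web: A = 30 × 190 = 5700.00, centroid at (60.00, 95.00).
flange: A = 120 × 22 = 2640.00, centroid at (60.00, 201.00).
ΣA = 8340.00 mm²
ΣAX̄ = (5700.00)(60.00) + (2640.00)(60.00) = 500400.00 mm³
ΣAȲ = (5700.00)(95.00) + (2640.00)(201.00) = 1072140.00 mm³
X̄ = 500400.00 / 8340.00 = 60.00 mm
Ȳ = 1072140.00 / 8340.00 = 128.55 mm

X̄ = 60.00 mm, Ȳ = 128.55 mm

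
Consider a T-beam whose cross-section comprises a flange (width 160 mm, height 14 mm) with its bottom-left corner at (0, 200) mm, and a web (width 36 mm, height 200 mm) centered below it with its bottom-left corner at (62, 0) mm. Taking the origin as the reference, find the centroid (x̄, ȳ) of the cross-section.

Part | A | x̄ᵢ | ȳᵢ | A·x̄ᵢ | A·ȳᵢ
web | 7200.00 | 80.00 | 100.00 | 576000.00 | 720000.00
flange | 2240.00 | 80.00 | 207.00 | 179200.00 | 463680.00
Σ | 9440.00 |  |  | 755200.00 | 1183680.00
x̄ = 755200.00 / 9440.00 = 80.00 mm
ȳ = 1183680.00 / 9440.00 = 125.39 mm

x̄ = 80.00 mm, ȳ = 125.39 mm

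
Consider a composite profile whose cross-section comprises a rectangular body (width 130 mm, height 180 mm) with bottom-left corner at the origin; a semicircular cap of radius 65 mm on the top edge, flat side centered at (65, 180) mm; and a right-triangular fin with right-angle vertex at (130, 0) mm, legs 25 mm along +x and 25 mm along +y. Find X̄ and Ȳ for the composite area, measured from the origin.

X̄ = 65.76 mm, Ȳ = 114.87 mm

Part | A | x̄ᵢ | ȳᵢ | A·x̄ᵢ | A·ȳᵢ
rectangular body | 23400.00 | 65.00 | 90.00 | 1521000.00 | 2106000.00
semicircular top | 6636.61 | 65.00 | 207.59 | 431379.94 | 1377673.94
triangular fin | 312.50 | 138.33 | 8.33 | 43229.17 | 2604.17
Σ | 30349.11 |  |  | 1995609.11 | 3486278.11
X̄ = 1995609.11 / 30349.11 = 65.76 mm
Ȳ = 3486278.11 / 30349.11 = 114.87 mm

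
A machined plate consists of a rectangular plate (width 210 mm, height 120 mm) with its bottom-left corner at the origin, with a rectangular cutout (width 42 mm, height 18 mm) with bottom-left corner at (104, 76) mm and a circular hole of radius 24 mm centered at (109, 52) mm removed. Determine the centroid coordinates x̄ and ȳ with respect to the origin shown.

x̄ = 104.01 mm, ȳ = 59.80 mm

plate: A = 210 × 120 = 25200.00, centroid at (105.00, 60.00).
hole 1: A = −(42 × 18) = -756.00, centroid at (125.00, 85.00).
hole 2: A = −π·24² = -1809.56, centroid at (109.00, 52.00).
ΣA = 22634.44 mm², ΣAx̄ = 2354258.25 mm³, ΣAȳ = 1353643.02 mm³.
x̄ = 2354258.25/22634.44 = 104.01 mm; ȳ = 1353643.02/22634.44 = 59.80 mm.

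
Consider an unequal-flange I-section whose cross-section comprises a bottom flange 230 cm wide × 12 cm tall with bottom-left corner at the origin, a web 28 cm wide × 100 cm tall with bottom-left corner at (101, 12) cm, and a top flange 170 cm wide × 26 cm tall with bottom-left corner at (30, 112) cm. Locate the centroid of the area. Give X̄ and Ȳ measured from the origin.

X̄ = 115.00 cm, Ȳ = 74.41 cm

Part | A | x̄ᵢ | ȳᵢ | A·x̄ᵢ | A·ȳᵢ
bottom flange | 2760.00 | 115.00 | 6.00 | 317400.00 | 16560.00
web | 2800.00 | 115.00 | 62.00 | 322000.00 | 173600.00
top flange | 4420.00 | 115.00 | 125.00 | 508300.00 | 552500.00
Σ | 9980.00 |  |  | 1147700.00 | 742660.00
X̄ = 1147700.00 / 9980.00 = 115.00 cm
Ȳ = 742660.00 / 9980.00 = 74.41 cm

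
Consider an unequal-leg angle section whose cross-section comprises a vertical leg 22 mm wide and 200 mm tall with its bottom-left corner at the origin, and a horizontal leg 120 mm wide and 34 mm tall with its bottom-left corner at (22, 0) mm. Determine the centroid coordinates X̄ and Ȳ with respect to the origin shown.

X̄ = 45.16 mm, Ȳ = 60.07 mm

vertical leg: A = 22 × 200 = 4400.00, centroid at (11.00, 100.00).
horizontal leg: A = 120 × 34 = 4080.00, centroid at (82.00, 17.00).
ΣA = 8480.00 mm², ΣAX̄ = 382960.00 mm³, ΣAȲ = 509360.00 mm³.
X̄ = 382960.00/8480.00 = 45.16 mm; Ȳ = 509360.00/8480.00 = 60.07 mm.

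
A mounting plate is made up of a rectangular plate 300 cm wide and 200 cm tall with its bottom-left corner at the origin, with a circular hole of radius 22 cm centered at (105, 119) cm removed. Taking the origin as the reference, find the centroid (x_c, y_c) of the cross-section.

x_c = 151.17 cm, y_c = 99.51 cm

Part | A | x̄ᵢ | ȳᵢ | A·x̄ᵢ | A·ȳᵢ
plate | 60000.00 | 150.00 | 100.00 | 9000000.00 | 6000000.00
hole | -1520.53 | 105.00 | 119.00 | -159655.74 | -180943.17
Σ | 58479.47 |  |  | 8840344.26 | 5819056.83
x_c = 8840344.26 / 58479.47 = 151.17 cm
y_c = 5819056.83 / 58479.47 = 99.51 cm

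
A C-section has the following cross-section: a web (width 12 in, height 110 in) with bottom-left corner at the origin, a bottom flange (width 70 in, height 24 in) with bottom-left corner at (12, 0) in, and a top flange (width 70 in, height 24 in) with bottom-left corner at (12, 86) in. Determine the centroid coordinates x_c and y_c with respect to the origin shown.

x_c = 35.44 in, y_c = 55.00 in

Part | A | x̄ᵢ | ȳᵢ | A·x̄ᵢ | A·ȳᵢ
web | 1320.00 | 6.00 | 55.00 | 7920.00 | 72600.00
bottom flange | 1680.00 | 47.00 | 12.00 | 78960.00 | 20160.00
top flange | 1680.00 | 47.00 | 98.00 | 78960.00 | 164640.00
Σ | 4680.00 |  |  | 165840.00 | 257400.00
x_c = 165840.00 / 4680.00 = 35.44 in
y_c = 257400.00 / 4680.00 = 55.00 in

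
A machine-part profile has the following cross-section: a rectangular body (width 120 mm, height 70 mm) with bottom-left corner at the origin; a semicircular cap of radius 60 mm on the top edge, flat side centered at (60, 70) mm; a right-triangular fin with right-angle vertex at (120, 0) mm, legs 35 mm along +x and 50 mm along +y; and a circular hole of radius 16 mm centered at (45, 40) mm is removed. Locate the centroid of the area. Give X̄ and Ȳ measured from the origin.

X̄ = 65.29 mm, Ȳ = 57.79 mm

Part | A | x̄ᵢ | ȳᵢ | A·x̄ᵢ | A·ȳᵢ
rectangular body | 8400.00 | 60.00 | 35.00 | 504000.00 | 294000.00
semicircular top | 5654.87 | 60.00 | 95.46 | 339292.01 | 539840.67
triangular fin | 875.00 | 131.67 | 16.67 | 115208.33 | 14583.33
hole | -804.25 | 45.00 | 40.00 | -36191.15 | -32169.91
Σ | 14125.62 |  |  | 922309.19 | 816254.10
X̄ = 922309.19 / 14125.62 = 65.29 mm
Ȳ = 816254.10 / 14125.62 = 57.79 mm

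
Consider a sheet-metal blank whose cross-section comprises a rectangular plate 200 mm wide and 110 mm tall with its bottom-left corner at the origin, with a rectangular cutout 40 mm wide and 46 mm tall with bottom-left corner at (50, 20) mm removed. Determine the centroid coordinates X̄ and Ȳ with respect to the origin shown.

X̄ = 102.74 mm, Ȳ = 56.10 mm

plate: A = 200 × 110 = 22000.00, centroid at (100.00, 55.00).
hole: A = −(40 × 46) = -1840.00, centroid at (70.00, 43.00).
ΣA = 20160.00 mm²
ΣAX̄ = (22000.00)(100.00) + (-1840.00)(70.00) = 2071200.00 mm³
ΣAȲ = (22000.00)(55.00) + (-1840.00)(43.00) = 1130880.00 mm³
X̄ = 2071200.00 / 20160.00 = 102.74 mm
Ȳ = 1130880.00 / 20160.00 = 56.10 mm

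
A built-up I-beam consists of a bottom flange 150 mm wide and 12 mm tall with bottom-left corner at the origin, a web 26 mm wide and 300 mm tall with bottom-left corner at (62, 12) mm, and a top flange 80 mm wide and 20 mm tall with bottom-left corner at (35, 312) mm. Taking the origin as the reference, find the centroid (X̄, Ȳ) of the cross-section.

bottom flange: A = 150 × 12 = 1800.00, centroid at (75.00, 6.00).
web: A = 26 × 300 = 7800.00, centroid at (75.00, 162.00).
top flange: A = 80 × 20 = 1600.00, centroid at (75.00, 322.00).
ΣA = 11200.00 mm²
ΣAX̄ = (1800.00)(75.00) + (7800.00)(75.00) + (1600.00)(75.00) = 840000.00 mm³
ΣAȲ = (1800.00)(6.00) + (7800.00)(162.00) + (1600.00)(322.00) = 1789600.00 mm³
X̄ = 840000.00 / 11200.00 = 75.00 mm
Ȳ = 1789600.00 / 11200.00 = 159.79 mm

X̄ = 75.00 mm, Ȳ = 159.79 mm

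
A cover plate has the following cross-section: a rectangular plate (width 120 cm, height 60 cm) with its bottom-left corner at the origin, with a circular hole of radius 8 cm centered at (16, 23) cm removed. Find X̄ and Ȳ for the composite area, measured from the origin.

X̄ = 61.26 cm, Ȳ = 30.20 cm

plate: A = 120 × 60 = 7200.00, centroid at (60.00, 30.00).
hole: A = −π·8² = -201.06, centroid at (16.00, 23.00).
ΣA = 6998.94 cm², ΣAX̄ = 428783.01 cm³, ΣAȲ = 211375.58 cm³.
X̄ = 428783.01/6998.94 = 61.26 cm; Ȳ = 211375.58/6998.94 = 30.20 cm.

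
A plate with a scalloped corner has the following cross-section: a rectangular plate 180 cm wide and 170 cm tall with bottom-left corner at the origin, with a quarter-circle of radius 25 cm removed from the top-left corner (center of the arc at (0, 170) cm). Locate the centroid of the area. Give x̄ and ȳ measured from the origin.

x̄ = 91.29 cm, ȳ = 83.79 cm

plate: A = 180 × 170 = 30600.00, centroid at (90.00, 85.00).
removed quarter-circle: A = −¼π·25² = -490.87, centroid at (10.61, 159.39).
ΣA = 30109.13 cm², ΣAx̄ = 2748791.67 cm³, ΣAȳ = 2522759.78 cm³.
x̄ = 2748791.67/30109.13 = 91.29 cm; ȳ = 2522759.78/30109.13 = 83.79 cm.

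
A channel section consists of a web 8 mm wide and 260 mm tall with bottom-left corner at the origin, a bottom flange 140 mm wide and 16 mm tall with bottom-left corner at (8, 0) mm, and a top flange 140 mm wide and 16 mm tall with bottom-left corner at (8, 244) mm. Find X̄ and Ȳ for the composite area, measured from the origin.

web: A = 8 × 260 = 2080.00, centroid at (4.00, 130.00).
bottom flange: A = 140 × 16 = 2240.00, centroid at (78.00, 8.00).
top flange: A = 140 × 16 = 2240.00, centroid at (78.00, 252.00).
ΣA = 6560.00 mm²
ΣAX̄ = (2080.00)(4.00) + (2240.00)(78.00) + (2240.00)(78.00) = 357760.00 mm³
ΣAȲ = (2080.00)(130.00) + (2240.00)(8.00) + (2240.00)(252.00) = 852800.00 mm³
X̄ = 357760.00 / 6560.00 = 54.54 mm
Ȳ = 852800.00 / 6560.00 = 130.00 mm

X̄ = 54.54 mm, Ȳ = 130.00 mm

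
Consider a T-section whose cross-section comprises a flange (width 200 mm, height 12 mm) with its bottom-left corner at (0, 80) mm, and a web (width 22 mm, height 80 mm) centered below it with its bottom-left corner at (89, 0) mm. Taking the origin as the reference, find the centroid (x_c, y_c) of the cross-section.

x_c = 100.00 mm, y_c = 66.54 mm

web: A = 22 × 80 = 1760.00, centroid at (100.00, 40.00).
flange: A = 200 × 12 = 2400.00, centroid at (100.00, 86.00).
ΣA = 4160.00 mm²
ΣAx_c = (1760.00)(100.00) + (2400.00)(100.00) = 416000.00 mm³
ΣAy_c = (1760.00)(40.00) + (2400.00)(86.00) = 276800.00 mm³
x_c = 416000.00 / 4160.00 = 100.00 mm
y_c = 276800.00 / 4160.00 = 66.54 mm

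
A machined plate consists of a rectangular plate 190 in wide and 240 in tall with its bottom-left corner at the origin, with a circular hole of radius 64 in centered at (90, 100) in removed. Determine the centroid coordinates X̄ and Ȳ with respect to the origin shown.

X̄ = 96.97 in, Ȳ = 127.86 in

Part | A | x̄ᵢ | ȳᵢ | A·x̄ᵢ | A·ȳᵢ
plate | 45600.00 | 95.00 | 120.00 | 4332000.00 | 5472000.00
hole | -12867.96 | 90.00 | 100.00 | -1158116.72 | -1286796.35
Σ | 32732.04 |  |  | 3173883.28 | 4185203.65
X̄ = 3173883.28 / 32732.04 = 96.97 in
Ȳ = 4185203.65 / 32732.04 = 127.86 in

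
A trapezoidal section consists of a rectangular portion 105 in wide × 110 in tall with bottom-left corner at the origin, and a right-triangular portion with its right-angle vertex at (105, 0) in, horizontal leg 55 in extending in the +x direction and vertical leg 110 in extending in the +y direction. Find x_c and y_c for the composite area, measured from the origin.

x_c = 67.20 in, y_c = 51.19 in

Part | A | x̄ᵢ | ȳᵢ | A·x̄ᵢ | A·ȳᵢ
rectangular portion | 11550.00 | 52.50 | 55.00 | 606375.00 | 635250.00
triangular portion | 3025.00 | 123.33 | 36.67 | 373083.33 | 110916.67
Σ | 14575.00 |  |  | 979458.33 | 746166.67
x_c = 979458.33 / 14575.00 = 67.20 in
y_c = 746166.67 / 14575.00 = 51.19 in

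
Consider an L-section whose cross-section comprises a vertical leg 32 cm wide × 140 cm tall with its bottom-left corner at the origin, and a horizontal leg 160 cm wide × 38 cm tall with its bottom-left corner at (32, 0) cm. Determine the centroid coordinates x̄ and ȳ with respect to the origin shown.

x̄ = 71.27 cm, ȳ = 40.64 cm

vertical leg: A = 32 × 140 = 4480.00, centroid at (16.00, 70.00).
horizontal leg: A = 160 × 38 = 6080.00, centroid at (112.00, 19.00).
ΣA = 10560.00 cm²
ΣAx̄ = (4480.00)(16.00) + (6080.00)(112.00) = 752640.00 cm³
ΣAȳ = (4480.00)(70.00) + (6080.00)(19.00) = 429120.00 cm³
x̄ = 752640.00 / 10560.00 = 71.27 cm
ȳ = 429120.00 / 10560.00 = 40.64 cm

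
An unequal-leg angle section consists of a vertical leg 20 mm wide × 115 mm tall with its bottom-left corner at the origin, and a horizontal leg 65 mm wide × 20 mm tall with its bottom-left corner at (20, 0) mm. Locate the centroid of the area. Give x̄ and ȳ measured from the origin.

vertical leg: A = 20 × 115 = 2300.00, centroid at (10.00, 57.50).
horizontal leg: A = 65 × 20 = 1300.00, centroid at (52.50, 10.00).
ΣA = 3600.00 mm², ΣAx̄ = 91250.00 mm³, ΣAȳ = 145250.00 mm³.
x̄ = 91250.00/3600.00 = 25.35 mm; ȳ = 145250.00/3600.00 = 40.35 mm.

x̄ = 25.35 mm, ȳ = 40.35 mm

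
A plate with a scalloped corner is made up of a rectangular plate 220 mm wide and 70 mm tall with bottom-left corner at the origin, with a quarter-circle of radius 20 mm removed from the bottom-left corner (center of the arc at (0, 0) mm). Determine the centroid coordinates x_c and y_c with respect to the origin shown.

Part | A | x̄ᵢ | ȳᵢ | A·x̄ᵢ | A·ȳᵢ
plate | 15400.00 | 110.00 | 35.00 | 1694000.00 | 539000.00
removed quarter-circle | -314.16 | 8.49 | 8.49 | -2666.67 | -2666.67
Σ | 15085.84 |  |  | 1691333.33 | 536333.33
x_c = 1691333.33 / 15085.84 = 112.11 mm
y_c = 536333.33 / 15085.84 = 35.55 mm

x_c = 112.11 mm, y_c = 35.55 mm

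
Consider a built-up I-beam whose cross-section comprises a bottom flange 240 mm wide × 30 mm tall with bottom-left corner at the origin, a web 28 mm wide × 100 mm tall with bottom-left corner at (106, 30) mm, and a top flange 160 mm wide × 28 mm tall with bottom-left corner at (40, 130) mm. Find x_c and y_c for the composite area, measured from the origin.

x_c = 120.00 mm, y_c = 67.48 mm

Part | A | x̄ᵢ | ȳᵢ | A·x̄ᵢ | A·ȳᵢ
bottom flange | 7200.00 | 120.00 | 15.00 | 864000.00 | 108000.00
web | 2800.00 | 120.00 | 80.00 | 336000.00 | 224000.00
top flange | 4480.00 | 120.00 | 144.00 | 537600.00 | 645120.00
Σ | 14480.00 |  |  | 1737600.00 | 977120.00
x_c = 1737600.00 / 14480.00 = 120.00 mm
y_c = 977120.00 / 14480.00 = 67.48 mm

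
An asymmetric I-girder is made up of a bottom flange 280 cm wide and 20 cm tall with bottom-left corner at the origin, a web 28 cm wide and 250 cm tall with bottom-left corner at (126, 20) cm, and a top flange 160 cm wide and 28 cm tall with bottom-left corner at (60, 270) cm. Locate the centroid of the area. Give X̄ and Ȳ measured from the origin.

bottom flange: A = 280 × 20 = 5600.00, centroid at (140.00, 10.00).
web: A = 28 × 250 = 7000.00, centroid at (140.00, 145.00).
top flange: A = 160 × 28 = 4480.00, centroid at (140.00, 284.00).
ΣA = 17080.00 cm², ΣAX̄ = 2391200.00 cm³, ΣAȲ = 2343320.00 cm³.
X̄ = 2391200.00/17080.00 = 140.00 cm; Ȳ = 2343320.00/17080.00 = 137.20 cm.

X̄ = 140.00 cm, Ȳ = 137.20 cm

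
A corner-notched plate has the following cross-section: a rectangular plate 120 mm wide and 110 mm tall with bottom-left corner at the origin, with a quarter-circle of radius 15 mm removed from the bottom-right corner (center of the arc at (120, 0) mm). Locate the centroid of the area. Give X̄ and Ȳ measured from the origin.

Part | A | x̄ᵢ | ȳᵢ | A·x̄ᵢ | A·ȳᵢ
plate | 13200.00 | 60.00 | 55.00 | 792000.00 | 726000.00
removed quarter-circle | -176.71 | 113.63 | 6.37 | -20080.75 | -1125.00
Σ | 13023.29 |  |  | 771919.25 | 724875.00
X̄ = 771919.25 / 13023.29 = 59.27 mm
Ȳ = 724875.00 / 13023.29 = 55.66 mm

X̄ = 59.27 mm, Ȳ = 55.66 mm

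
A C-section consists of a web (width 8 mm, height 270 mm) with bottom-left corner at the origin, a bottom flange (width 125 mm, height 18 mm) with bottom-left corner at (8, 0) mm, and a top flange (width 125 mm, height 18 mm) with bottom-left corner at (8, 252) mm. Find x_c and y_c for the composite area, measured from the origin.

web: A = 8 × 270 = 2160.00, centroid at (4.00, 135.00).
bottom flange: A = 125 × 18 = 2250.00, centroid at (70.50, 9.00).
top flange: A = 125 × 18 = 2250.00, centroid at (70.50, 261.00).
ΣA = 6660.00 mm², ΣAx_c = 325890.00 mm³, ΣAy_c = 899100.00 mm³.
x_c = 325890.00/6660.00 = 48.93 mm; y_c = 899100.00/6660.00 = 135.00 mm.

x_c = 48.93 mm, y_c = 135.00 mm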